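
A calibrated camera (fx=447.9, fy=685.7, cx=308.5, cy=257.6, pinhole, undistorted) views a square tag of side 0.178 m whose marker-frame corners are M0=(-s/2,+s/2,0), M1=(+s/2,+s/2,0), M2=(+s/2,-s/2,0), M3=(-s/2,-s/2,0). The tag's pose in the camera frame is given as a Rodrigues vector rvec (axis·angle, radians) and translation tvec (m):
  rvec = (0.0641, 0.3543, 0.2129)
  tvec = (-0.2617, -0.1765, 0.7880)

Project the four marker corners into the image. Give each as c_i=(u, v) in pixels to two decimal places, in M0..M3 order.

Intrinsics K: fx=447.9, fy=685.7, cx=308.5, cy=257.6
Marker side s = 0.178 m; corners in marker frame (Z=0):
  M0 = (-0.0890, +0.0890, 0)
  M1 = (+0.0890, +0.0890, 0)
  M2 = (+0.0890, -0.0890, 0)
  M3 = (-0.0890, -0.0890, 0)
rvec = (0.0641, 0.3543, 0.2129), |rvec| = θ = 0.41829 rad = 23.966°
Rodrigues: sinθ=0.40620, 1−cosθ=0.08621; R = I + sinθ·[k]× + (1−cosθ)·[k]×²:
    [+0.91581 -0.19556 +0.35078]
    [+0.21794 +0.97564 -0.02508]
    [-0.33733 +0.09942 +0.93612]
t = (-0.2617, -0.1765, 0.7880) m
M0: Pc = R·M0+t = (-0.36061, -0.10906, +0.82687); u = 447.9·(-0.36061)/0.82687 + 308.5 = 113.1636, v = 685.7·(-0.10906)/0.82687 + 257.6 = 167.1561
M1: Pc = R·M1+t = (-0.19760, -0.07027, +0.76683); u = 447.9·(-0.19760)/0.76683 + 308.5 = 193.0841, v = 685.7·(-0.07027)/0.76683 + 257.6 = 194.7627
M2: Pc = R·M2+t = (-0.16279, -0.24394, +0.74913); u = 447.9·(-0.16279)/0.74913 + 308.5 = 211.1698, v = 685.7·(-0.24394)/0.74913 + 257.6 = 34.3185
M3: Pc = R·M3+t = (-0.32580, -0.28273, +0.80917); u = 447.9·(-0.32580)/0.80917 + 308.5 = 128.1594, v = 685.7·(-0.28273)/0.80917 + 257.6 = 18.0141

c0=(113.16, 167.16) c1=(193.08, 194.76) c2=(211.17, 34.32) c3=(128.16, 18.01)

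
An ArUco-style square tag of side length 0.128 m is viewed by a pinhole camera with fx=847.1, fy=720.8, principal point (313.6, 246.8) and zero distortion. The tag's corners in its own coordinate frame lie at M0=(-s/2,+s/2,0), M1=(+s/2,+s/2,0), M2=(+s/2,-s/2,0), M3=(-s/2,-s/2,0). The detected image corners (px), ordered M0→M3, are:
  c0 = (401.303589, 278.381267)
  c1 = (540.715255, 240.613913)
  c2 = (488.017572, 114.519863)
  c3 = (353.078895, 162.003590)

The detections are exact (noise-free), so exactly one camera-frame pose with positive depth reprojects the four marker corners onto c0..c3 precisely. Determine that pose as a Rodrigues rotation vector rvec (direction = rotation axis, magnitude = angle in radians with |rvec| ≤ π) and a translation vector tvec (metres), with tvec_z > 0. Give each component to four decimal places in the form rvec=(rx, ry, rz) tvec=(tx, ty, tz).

rvec=(0.0647, 0.4708, -0.3350) tvec=(0.1097, -0.0470, 0.7183)

Intrinsics K: fx=847.1, fy=720.8, cx=313.6, cy=246.8
Marker side s = 0.128 m; corners in marker frame (Z=0):
  M0 = (-0.0640, +0.0640, 0)
  M1 = (+0.0640, +0.0640, 0)
  M2 = (+0.0640, -0.0640, 0)
  M3 = (-0.0640, -0.0640, 0)
Detected image corners:
  c0 = (401.303589, 278.381267) px
  c1 = (540.715255, 240.613913) px
  c2 = (488.017572, 114.519863) px
  c3 = (353.078895, 162.003590) px
Planar DLT: solve 8×8 A·h = b for H (H[2,2]=1):
  H  [+789.15294 +383.87944 +442.96208]
  H  [-459.10079 +941.31504 +199.66018]
  H  [-0.63373 -0.02162 +1.00000]
B = K⁻¹H; ‖b₁‖=1.392120, ‖b₂‖=1.392120; λ = 2/(‖b₁‖+‖b₂‖) = 0.718329, sign → tz>0 ⇒ λ=+0.718329
r₁ = λ·B[:,0] = (+0.83772,-0.30166,-0.45523); r₂ = λ·B[:,1] = (+0.33127,+0.94341,-0.01553)
r₃ = r₁×r₂ = (+0.43415,-0.13779,+0.89024); SVD([r₁ r₂ r₃]) → R = UVᵀ:
  R  [+0.83772 +0.33127 +0.43415]
  R  [-0.30166 +0.94341 -0.13779]
  R  [-0.45523 -0.01553 +0.89024]
t = (+0.10970, -0.04698, +0.71833) m
tr R = 2.671364; θ = arccos((tr R − 1)/2) = 0.581423 rad = 33.313°
axis k = ((R−Rᵀ)₃₂, (R−Rᵀ)₁₃, (R−Rᵀ)₂₁) / (2 sinθ) = (+0.111303, +0.809682, -0.576217)
rvec = θ·k = (+0.064714, +0.470768, -0.335026)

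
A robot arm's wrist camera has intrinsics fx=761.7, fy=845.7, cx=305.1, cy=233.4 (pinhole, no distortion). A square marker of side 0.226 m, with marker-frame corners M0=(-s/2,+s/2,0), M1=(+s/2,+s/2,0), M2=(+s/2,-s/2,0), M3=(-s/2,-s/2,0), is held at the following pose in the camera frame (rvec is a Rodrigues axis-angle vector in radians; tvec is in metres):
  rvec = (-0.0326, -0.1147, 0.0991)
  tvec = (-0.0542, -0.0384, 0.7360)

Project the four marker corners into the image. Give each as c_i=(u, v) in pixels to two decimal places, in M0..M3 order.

c0=(117.74, 307.06) c1=(352.74, 330.36) c2=(374.33, 76.82) c3=(142.87, 44.93)

Intrinsics K: fx=761.7, fy=845.7, cx=305.1, cy=233.4
Marker side s = 0.226 m; corners in marker frame (Z=0):
  M0 = (-0.1130, +0.1130, 0)
  M1 = (+0.1130, +0.1130, 0)
  M2 = (+0.1130, -0.1130, 0)
  M3 = (-0.1130, -0.1130, 0)
rvec = (-0.0326, -0.1147, 0.0991), |rvec| = θ = 0.15505 rad = 8.884°
Rodrigues: sinθ=0.15443, 1−cosθ=0.01200; R = I + sinθ·[k]× + (1−cosθ)·[k]×²:
    [+0.98853 -0.09684 -0.11585]
    [+0.10057 +0.99457 +0.02680]
    [+0.11263 -0.03814 +0.99290]
t = (-0.0542, -0.0384, 0.7360) m
M0: Pc = R·M0+t = (-0.17685, +0.06262, +0.71896); u = 761.7·(-0.17685)/0.71896 + 305.1 = 117.7407, v = 845.7·(+0.06262)/0.71896 + 233.4 = 307.0608
M1: Pc = R·M1+t = (+0.04656, +0.08535, +0.74442); u = 761.7·(+0.04656)/0.74442 + 305.1 = 352.7428, v = 845.7·(+0.08535)/0.74442 + 233.4 = 330.3632
M2: Pc = R·M2+t = (+0.06845, -0.13942, +0.75304); u = 761.7·(+0.06845)/0.75304 + 305.1 = 374.3345, v = 845.7·(-0.13942)/0.75304 + 233.4 = 76.8218
M3: Pc = R·M3+t = (-0.15496, -0.16215, +0.72758); u = 761.7·(-0.15496)/0.72758 + 305.1 = 142.8719, v = 845.7·(-0.16215)/0.72758 + 233.4 = 44.9255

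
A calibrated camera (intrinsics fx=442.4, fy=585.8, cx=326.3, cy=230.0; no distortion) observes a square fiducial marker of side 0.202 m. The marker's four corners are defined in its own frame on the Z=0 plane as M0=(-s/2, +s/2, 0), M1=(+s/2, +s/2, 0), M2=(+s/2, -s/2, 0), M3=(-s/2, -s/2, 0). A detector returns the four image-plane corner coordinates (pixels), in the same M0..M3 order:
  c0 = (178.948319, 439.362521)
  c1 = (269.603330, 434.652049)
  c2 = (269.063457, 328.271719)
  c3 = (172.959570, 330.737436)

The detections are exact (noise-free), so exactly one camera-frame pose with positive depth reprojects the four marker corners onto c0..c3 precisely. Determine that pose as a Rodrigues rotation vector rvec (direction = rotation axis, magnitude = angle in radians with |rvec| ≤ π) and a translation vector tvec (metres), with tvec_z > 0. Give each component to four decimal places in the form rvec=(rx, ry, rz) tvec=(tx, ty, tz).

rvec=(0.2834, -0.1099, 0.0146) tvec=(-0.2276, 0.2581, 0.9767)

Intrinsics K: fx=442.4, fy=585.8, cx=326.3, cy=230.0
Marker side s = 0.202 m; corners in marker frame (Z=0):
  M0 = (-0.1010, +0.1010, 0)
  M1 = (+0.1010, +0.1010, 0)
  M2 = (+0.1010, -0.1010, 0)
  M3 = (-0.1010, -0.1010, 0)
Detected image corners:
  c0 = (178.948319, 439.362521) px
  c1 = (269.603330, 434.652049) px
  c2 = (269.063457, 328.271719) px
  c3 = (172.959570, 330.737436) px
Planar DLT: solve 8×8 A·h = b for H (H[2,2]=1):
  H  [+487.01856 +79.44297 +223.22295]
  H  [+25.33948 +641.32754 +384.78230]
  H  [+0.11288 +0.28493 +1.00000]
B = K⁻¹H; ‖b₁‖=1.023841, ‖b₂‖=1.023841; λ = 2/(‖b₁‖+‖b₂‖) = 0.976714, sign → tz>0 ⇒ λ=+0.976714
r₁ = λ·B[:,0] = (+0.99390,-0.00104,+0.11025); r₂ = λ·B[:,1] = (-0.02987,+0.96003,+0.27829)
r₃ = r₁×r₂ = (-0.10613,-0.27989,+0.95415); SVD([r₁ r₂ r₃]) → R = UVᵀ:
  R  [+0.99390 -0.02987 -0.10613]
  R  [-0.00104 +0.96003 -0.27989]
  R  [+0.11025 +0.27829 +0.95415]
t = (-0.22757, +0.25807, +0.97671) m
tr R = 2.908084; θ = arccos((tr R − 1)/2) = 0.304350 rad = 17.438°
axis k = ((R−Rᵀ)₃₂, (R−Rᵀ)₁₃, (R−Rᵀ)₂₁) / (2 sinθ) = (+0.931310, -0.361038, +0.048099)
rvec = θ·k = (+0.283444, -0.109882, +0.014639)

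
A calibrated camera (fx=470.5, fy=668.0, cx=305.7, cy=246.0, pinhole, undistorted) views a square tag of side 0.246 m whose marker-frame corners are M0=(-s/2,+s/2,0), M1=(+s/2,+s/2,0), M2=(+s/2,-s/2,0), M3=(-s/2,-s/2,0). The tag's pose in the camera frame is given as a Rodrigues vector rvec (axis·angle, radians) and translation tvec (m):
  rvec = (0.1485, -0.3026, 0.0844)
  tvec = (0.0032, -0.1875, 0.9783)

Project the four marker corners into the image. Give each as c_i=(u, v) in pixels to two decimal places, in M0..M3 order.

Intrinsics K: fx=470.5, fy=668.0, cx=305.7, cy=246.0
Marker side s = 0.246 m; corners in marker frame (Z=0):
  M0 = (-0.1230, +0.1230, 0)
  M1 = (+0.1230, +0.1230, 0)
  M2 = (+0.1230, -0.1230, 0)
  M3 = (-0.1230, -0.1230, 0)
rvec = (0.1485, -0.3026, 0.0844), |rvec| = θ = 0.34748 rad = 19.909°
Rodrigues: sinθ=0.34053, 1−cosθ=0.05977; R = I + sinθ·[k]× + (1−cosθ)·[k]×²:
    [+0.95115 -0.10495 -0.29034]
    [+0.06047 +0.98556 -0.15817]
    [+0.30275 +0.13289 +0.94376]
t = (0.0032, -0.1875, 0.9783) m
M0: Pc = R·M0+t = (-0.12670, -0.07371, +0.95741); u = 470.5·(-0.12670)/0.95741 + 305.7 = 243.4352, v = 668.0·(-0.07371)/0.95741 + 246.0 = 194.5684
M1: Pc = R·M1+t = (+0.10728, -0.05884, +1.03188); u = 470.5·(+0.10728)/1.03188 + 305.7 = 354.6165, v = 668.0·(-0.05884)/1.03188 + 246.0 = 207.9102
M2: Pc = R·M2+t = (+0.13310, -0.30129, +0.99919); u = 470.5·(+0.13310)/0.99919 + 305.7 = 368.3745, v = 668.0·(-0.30129)/0.99919 + 246.0 = 44.5784
M3: Pc = R·M3+t = (-0.10088, -0.31616, +0.92472); u = 470.5·(-0.10088)/0.92472 + 305.7 = 254.3708, v = 668.0·(-0.31616)/0.92472 + 246.0 = 17.6102

c0=(243.44, 194.57) c1=(354.62, 207.91) c2=(368.37, 44.58) c3=(254.37, 17.61)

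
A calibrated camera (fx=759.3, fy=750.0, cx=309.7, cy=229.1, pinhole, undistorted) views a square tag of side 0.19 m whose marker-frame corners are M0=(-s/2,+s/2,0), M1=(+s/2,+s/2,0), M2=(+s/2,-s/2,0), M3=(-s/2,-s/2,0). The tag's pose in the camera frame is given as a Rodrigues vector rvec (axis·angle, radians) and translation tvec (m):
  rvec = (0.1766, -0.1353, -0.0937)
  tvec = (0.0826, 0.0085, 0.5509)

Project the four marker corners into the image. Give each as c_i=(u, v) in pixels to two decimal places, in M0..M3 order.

Intrinsics K: fx=759.3, fy=750.0, cx=309.7, cy=229.1
Marker side s = 0.19 m; corners in marker frame (Z=0):
  M0 = (-0.0950, +0.0950, 0)
  M1 = (+0.0950, +0.0950, 0)
  M2 = (+0.0950, -0.0950, 0)
  M3 = (-0.0950, -0.0950, 0)
rvec = (0.1766, -0.1353, -0.0937), |rvec| = θ = 0.24140 rad = 13.831°
Rodrigues: sinθ=0.23906, 1−cosθ=0.02900; R = I + sinθ·[k]× + (1−cosθ)·[k]×²:
    [+0.98652 +0.08090 -0.14222]
    [-0.10468 +0.98011 -0.16858]
    [+0.12576 +0.18120 +0.97537]
t = (0.0826, 0.0085, 0.5509) m
M0: Pc = R·M0+t = (-0.00343, +0.11156, +0.55617); u = 759.3·(-0.00343)/0.55617 + 309.7 = 305.0120, v = 750.0·(+0.11156)/0.55617 + 229.1 = 379.5344
M1: Pc = R·M1+t = (+0.18401, +0.09167, +0.58006); u = 759.3·(+0.18401)/0.58006 + 309.7 = 550.5634, v = 750.0·(+0.09167)/0.58006 + 229.1 = 347.6212
M2: Pc = R·M2+t = (+0.16863, -0.09456, +0.54563); u = 759.3·(+0.16863)/0.54563 + 309.7 = 544.3699, v = 750.0·(-0.09456)/0.54563 + 229.1 = 99.1287
M3: Pc = R·M3+t = (-0.01881, -0.07467, +0.52174); u = 759.3·(-0.01881)/0.52174 + 309.7 = 282.3319, v = 750.0·(-0.07467)/0.52174 + 229.1 = 121.7677

c0=(305.01, 379.53) c1=(550.56, 347.62) c2=(544.37, 99.13) c3=(282.33, 121.77)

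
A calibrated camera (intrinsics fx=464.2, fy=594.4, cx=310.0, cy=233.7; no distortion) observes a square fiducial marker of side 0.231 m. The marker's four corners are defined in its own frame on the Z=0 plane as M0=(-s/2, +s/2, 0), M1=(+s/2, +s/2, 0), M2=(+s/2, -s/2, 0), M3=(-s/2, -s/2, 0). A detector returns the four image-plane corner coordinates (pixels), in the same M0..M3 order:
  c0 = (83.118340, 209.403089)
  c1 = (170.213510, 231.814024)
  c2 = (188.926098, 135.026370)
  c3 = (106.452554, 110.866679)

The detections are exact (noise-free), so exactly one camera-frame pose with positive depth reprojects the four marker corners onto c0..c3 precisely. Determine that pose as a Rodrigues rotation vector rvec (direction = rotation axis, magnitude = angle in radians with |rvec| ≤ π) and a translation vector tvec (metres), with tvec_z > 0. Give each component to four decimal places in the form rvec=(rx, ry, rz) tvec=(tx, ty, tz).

rvec=(-0.2541, -0.1914, 0.1834) tvec=(-0.4812, -0.1375, 1.2989)

Intrinsics K: fx=464.2, fy=594.4, cx=310.0, cy=233.7
Marker side s = 0.231 m; corners in marker frame (Z=0):
  M0 = (-0.1155, +0.1155, 0)
  M1 = (+0.1155, +0.1155, 0)
  M2 = (+0.1155, -0.1155, 0)
  M3 = (-0.1155, -0.1155, 0)
Detected image corners:
  c0 = (83.118340, 209.403089) px
  c1 = (170.213510, 231.814024) px
  c2 = (188.926098, 135.026370) px
  c3 = (106.452554, 110.866679) px
Planar DLT: solve 8×8 A·h = b for H (H[2,2]=1):
  H  [+384.12249 -118.93854 +138.04456]
  H  [+122.58916 +387.56900 +170.79314]
  H  [+0.12631 -0.20466 +1.00000]
B = K⁻¹H; ‖b₁‖=0.769889, ‖b₂‖=0.769889; λ = 2/(‖b₁‖+‖b₂‖) = 1.298888, sign → tz>0 ⇒ λ=+1.298888
r₁ = λ·B[:,0] = (+0.96526,+0.20338,+0.16406); r₂ = λ·B[:,1] = (-0.15528,+0.95143,-0.26582)
r₃ = r₁×r₂ = (-0.21016,+0.23111,+0.94996); SVD([r₁ r₂ r₃]) → R = UVᵀ:
  R  [+0.96526 -0.15528 -0.21016]
  R  [+0.20338 +0.95143 +0.23111]
  R  [+0.16406 -0.26582 +0.94996]
t = (-0.48115, -0.13746, +1.29889) m
tr R = 2.866648; θ = arccos((tr R − 1)/2) = 0.367234 rad = 21.041°
axis k = ((R−Rᵀ)₃₂, (R−Rᵀ)₁₃, (R−Rᵀ)₂₁) / (2 sinθ) = (-0.692043, -0.521151, +0.499478)
rvec = θ·k = (-0.254142, -0.191384, +0.183426)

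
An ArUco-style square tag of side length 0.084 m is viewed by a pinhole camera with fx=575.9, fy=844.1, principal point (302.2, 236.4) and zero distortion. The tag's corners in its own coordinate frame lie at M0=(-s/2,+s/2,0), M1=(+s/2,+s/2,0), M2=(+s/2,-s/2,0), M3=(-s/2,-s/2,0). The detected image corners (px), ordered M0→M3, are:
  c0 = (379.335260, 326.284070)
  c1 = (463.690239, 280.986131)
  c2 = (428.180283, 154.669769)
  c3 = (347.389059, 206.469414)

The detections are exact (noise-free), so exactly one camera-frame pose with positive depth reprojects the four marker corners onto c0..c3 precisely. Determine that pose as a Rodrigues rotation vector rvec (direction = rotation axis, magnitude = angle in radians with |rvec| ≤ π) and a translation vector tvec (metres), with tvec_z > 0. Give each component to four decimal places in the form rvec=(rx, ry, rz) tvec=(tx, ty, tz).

Intrinsics K: fx=575.9, fy=844.1, cx=302.2, cy=236.4
Marker side s = 0.084 m; corners in marker frame (Z=0):
  M0 = (-0.0420, +0.0420, 0)
  M1 = (+0.0420, +0.0420, 0)
  M2 = (+0.0420, -0.0420, 0)
  M3 = (-0.0420, -0.0420, 0)
Detected image corners:
  c0 = (379.335260, 326.284070) px
  c1 = (463.690239, 280.986131) px
  c2 = (428.180283, 154.669769) px
  c3 = (347.389059, 206.469414) px
Planar DLT: solve 8×8 A·h = b for H (H[2,2]=1):
  H  [+692.99712 +311.36047 +403.25005]
  H  [-751.72079 +1410.33769 +242.26078]
  H  [-0.71622 -0.22124 +1.00000]
B = K⁻¹H; ‖b₁‖=1.866224, ‖b₂‖=1.866224; λ = 2/(‖b₁‖+‖b₂‖) = 0.535841, sign → tz>0 ⇒ λ=+0.535841
r₁ = λ·B[:,0] = (+0.84618,-0.36972,-0.38378); r₂ = λ·B[:,1] = (+0.35191,+0.92850,-0.11855)
r₃ = r₁×r₂ = (+0.40017,-0.03474,+0.91578); SVD([r₁ r₂ r₃]) → R = UVᵀ:
  R  [+0.84618 +0.35191 +0.40017]
  R  [-0.36972 +0.92850 -0.03474]
  R  [-0.38378 -0.11855 +0.91578]
t = (+0.09402, +0.00372, +0.53584) m
tr R = 2.690458; θ = arccos((tr R − 1)/2) = 0.563803 rad = 32.304°
axis k = ((R−Rᵀ)₃₂, (R−Rᵀ)₁₃, (R−Rᵀ)₂₁) / (2 sinθ) = (-0.078415, +0.733482, -0.675170)
rvec = θ·k = (-0.044210, +0.413539, -0.380663)

rvec=(-0.0442, 0.4135, -0.3807) tvec=(0.0940, 0.0037, 0.5358)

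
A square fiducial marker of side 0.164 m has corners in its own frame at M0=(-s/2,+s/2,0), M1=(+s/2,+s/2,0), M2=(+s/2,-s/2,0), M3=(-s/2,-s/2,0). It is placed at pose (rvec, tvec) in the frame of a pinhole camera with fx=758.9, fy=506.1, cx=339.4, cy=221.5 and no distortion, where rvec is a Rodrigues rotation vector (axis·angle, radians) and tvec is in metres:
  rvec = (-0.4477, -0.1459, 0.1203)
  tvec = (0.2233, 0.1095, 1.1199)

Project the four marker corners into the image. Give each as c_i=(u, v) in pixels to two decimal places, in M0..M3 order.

c0=(435.36, 301.92) c1=(545.57, 311.76) c2=(541.77, 242.45) c3=(438.41, 232.11)

Intrinsics K: fx=758.9, fy=506.1, cx=339.4, cy=221.5
Marker side s = 0.164 m; corners in marker frame (Z=0):
  M0 = (-0.0820, +0.0820, 0)
  M1 = (+0.0820, +0.0820, 0)
  M2 = (+0.0820, -0.0820, 0)
  M3 = (-0.0820, -0.0820, 0)
rvec = (-0.4477, -0.1459, 0.1203), |rvec| = θ = 0.48600 rad = 27.846°
Rodrigues: sinθ=0.46709, 1−cosθ=0.11579; R = I + sinθ·[k]× + (1−cosθ)·[k]×²:
    [+0.98247 -0.08360 -0.16663]
    [+0.14764 +0.89464 +0.42168]
    [+0.11382 -0.43889 +0.89130]
t = (0.2233, 0.1095, 1.1199) m
M0: Pc = R·M0+t = (+0.13588, +0.17075, +1.07458); u = 758.9·(+0.13588)/1.07458 + 339.4 = 435.3644, v = 506.1·(+0.17075)/1.07458 + 221.5 = 301.9211
M1: Pc = R·M1+t = (+0.29701, +0.19497, +1.09324); u = 758.9·(+0.29701)/1.09324 + 339.4 = 545.5743, v = 506.1·(+0.19497)/1.09324 + 221.5 = 311.7571
M2: Pc = R·M2+t = (+0.31072, +0.04825, +1.16522); u = 758.9·(+0.31072)/1.16522 + 339.4 = 541.7679, v = 506.1·(+0.04825)/1.16522 + 221.5 = 242.4550
M3: Pc = R·M3+t = (+0.14959, +0.02403, +1.14656); u = 758.9·(+0.14959)/1.14656 + 339.4 = 438.4146, v = 506.1·(+0.02403)/1.14656 + 221.5 = 232.1082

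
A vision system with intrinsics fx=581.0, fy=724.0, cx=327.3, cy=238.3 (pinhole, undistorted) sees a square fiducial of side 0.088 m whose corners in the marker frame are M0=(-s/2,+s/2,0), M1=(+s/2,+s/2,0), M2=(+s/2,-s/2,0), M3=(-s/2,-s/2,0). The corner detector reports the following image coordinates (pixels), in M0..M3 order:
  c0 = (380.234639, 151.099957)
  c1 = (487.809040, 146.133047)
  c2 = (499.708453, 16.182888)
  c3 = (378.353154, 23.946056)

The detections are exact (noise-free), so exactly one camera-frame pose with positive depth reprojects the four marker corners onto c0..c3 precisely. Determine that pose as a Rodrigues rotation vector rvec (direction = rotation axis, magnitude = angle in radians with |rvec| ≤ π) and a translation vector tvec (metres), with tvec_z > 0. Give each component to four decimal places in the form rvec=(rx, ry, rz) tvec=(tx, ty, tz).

Intrinsics K: fx=581.0, fy=724.0, cx=327.3, cy=238.3
Marker side s = 0.088 m; corners in marker frame (Z=0):
  M0 = (-0.0440, +0.0440, 0)
  M1 = (+0.0440, +0.0440, 0)
  M2 = (+0.0440, -0.0440, 0)
  M3 = (-0.0440, -0.0440, 0)
Detected image corners:
  c0 = (380.234639, 151.099957) px
  c1 = (487.809040, 146.133047) px
  c2 = (499.708453, 16.182888) px
  c3 = (378.353154, 23.946056) px
Planar DLT: solve 8×8 A·h = b for H (H[2,2]=1):
  H  [+1217.54961 +537.48267 +435.92357]
  H  [-86.54612 +1575.41661 +88.21264]
  H  [-0.17983 +1.36025 +1.00000]
B = K⁻¹H; ‖b₁‖=2.205090, ‖b₂‖=2.205090; λ = 2/(‖b₁‖+‖b₂‖) = 0.453496, sign → tz>0 ⇒ λ=+0.453496
r₁ = λ·B[:,0] = (+0.99629,-0.02737,-0.08155); r₂ = λ·B[:,1] = (+0.07202,+0.78377,+0.61687)
r₃ = r₁×r₂ = (+0.04704,-0.62045,+0.78283); SVD([r₁ r₂ r₃]) → R = UVᵀ:
  R  [+0.99629 +0.07202 +0.04704]
  R  [-0.02737 +0.78377 -0.62045]
  R  [-0.08155 +0.61687 +0.78283]
t = (+0.08479, -0.09401, +0.45350) m
tr R = 2.562890; θ = arccos((tr R − 1)/2) = 0.673818 rad = 38.607°
axis k = ((R−Rᵀ)₃₂, (R−Rᵀ)₁₃, (R−Rᵀ)₂₁) / (2 sinθ) = (+0.991484, +0.103040, -0.079644)
rvec = θ·k = (+0.668079, +0.069430, -0.053666)

rvec=(0.6681, 0.0694, -0.0537) tvec=(0.0848, -0.0940, 0.4535)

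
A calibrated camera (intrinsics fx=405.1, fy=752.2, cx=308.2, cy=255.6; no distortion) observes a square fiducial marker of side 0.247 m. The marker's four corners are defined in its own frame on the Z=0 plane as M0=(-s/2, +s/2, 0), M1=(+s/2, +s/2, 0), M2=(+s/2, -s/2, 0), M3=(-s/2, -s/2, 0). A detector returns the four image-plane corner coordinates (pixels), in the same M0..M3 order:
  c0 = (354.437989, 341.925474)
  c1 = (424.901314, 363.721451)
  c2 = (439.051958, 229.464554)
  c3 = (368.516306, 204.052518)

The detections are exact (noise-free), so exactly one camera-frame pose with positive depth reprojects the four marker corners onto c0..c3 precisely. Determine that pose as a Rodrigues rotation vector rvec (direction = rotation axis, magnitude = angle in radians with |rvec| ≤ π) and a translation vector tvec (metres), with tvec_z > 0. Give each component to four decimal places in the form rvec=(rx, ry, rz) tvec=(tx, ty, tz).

Intrinsics K: fx=405.1, fy=752.2, cx=308.2, cy=255.6
Marker side s = 0.247 m; corners in marker frame (Z=0):
  M0 = (-0.1235, +0.1235, 0)
  M1 = (+0.1235, +0.1235, 0)
  M2 = (+0.1235, -0.1235, 0)
  M3 = (-0.1235, -0.1235, 0)
Detected image corners:
  c0 = (354.437989, 341.925474) px
  c1 = (424.901314, 363.721451) px
  c2 = (439.051958, 229.464554) px
  c3 = (368.516306, 204.052518) px
Planar DLT: solve 8×8 A·h = b for H (H[2,2]=1):
  H  [+326.39941 -47.29385 +397.15489]
  H  [+124.95561 +557.84880 +285.15019]
  H  [+0.10329 +0.02483 +1.00000]
B = K⁻¹H; ‖b₁‖=0.746039, ‖b₂‖=0.746039; λ = 2/(‖b₁‖+‖b₂‖) = 1.340412, sign → tz>0 ⇒ λ=+1.340412
r₁ = λ·B[:,0] = (+0.97467,+0.17562,+0.13845); r₂ = λ·B[:,1] = (-0.18181,+0.98277,+0.03329)
r₃ = r₁×r₂ = (-0.13022,-0.05761,+0.98981); SVD([r₁ r₂ r₃]) → R = UVᵀ:
  R  [+0.97467 -0.18181 -0.13022]
  R  [+0.17562 +0.98277 -0.05761]
  R  [+0.13845 +0.03329 +0.98981]
t = (+0.29434, +0.05266, +1.34041) m
tr R = 2.947254; θ = arccos((tr R − 1)/2) = 0.230174 rad = 13.188°
axis k = ((R−Rᵀ)₃₂, (R−Rᵀ)₁₃, (R−Rᵀ)₂₁) / (2 sinθ) = (+0.199213, -0.588796, +0.783347)
rvec = θ·k = (+0.045854, -0.135525, +0.180306)

rvec=(0.0459, -0.1355, 0.1803) tvec=(0.2943, 0.0527, 1.3404)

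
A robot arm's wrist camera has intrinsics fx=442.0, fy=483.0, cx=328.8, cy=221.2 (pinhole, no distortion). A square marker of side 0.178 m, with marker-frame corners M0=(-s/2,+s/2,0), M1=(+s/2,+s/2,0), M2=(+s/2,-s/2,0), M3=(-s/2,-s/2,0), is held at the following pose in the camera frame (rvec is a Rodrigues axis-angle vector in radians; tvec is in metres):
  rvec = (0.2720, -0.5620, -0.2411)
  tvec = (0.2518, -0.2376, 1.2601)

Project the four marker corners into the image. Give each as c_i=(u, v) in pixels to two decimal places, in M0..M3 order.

Intrinsics K: fx=442.0, fy=483.0, cx=328.8, cy=221.2
Marker side s = 0.178 m; corners in marker frame (Z=0):
  M0 = (-0.0890, +0.0890, 0)
  M1 = (+0.0890, +0.0890, 0)
  M2 = (+0.0890, -0.0890, 0)
  M3 = (-0.0890, -0.0890, 0)
rvec = (0.2720, -0.5620, -0.2411), |rvec| = θ = 0.66930 rad = 38.348°
Rodrigues: sinθ=0.62043, 1−cosθ=0.21574; R = I + sinθ·[k]× + (1−cosθ)·[k]×²:
    [+0.81989 +0.14988 -0.55255]
    [-0.29712 +0.93637 -0.18689]
    [+0.48939 +0.31740 +0.81225]
t = (0.2518, -0.2376, 1.2601) m
M0: Pc = R·M0+t = (+0.19217, -0.12782, +1.24479); u = 442.0·(+0.19217)/1.24479 + 328.8 = 397.0351, v = 483.0·(-0.12782)/1.24479 + 221.2 = 171.6041
M1: Pc = R·M1+t = (+0.33811, -0.18071, +1.33190); u = 442.0·(+0.33811)/1.33190 + 328.8 = 441.0035, v = 483.0·(-0.18071)/1.33190 + 221.2 = 155.6688
M2: Pc = R·M2+t = (+0.31143, -0.34738, +1.27541); u = 442.0·(+0.31143)/1.27541 + 328.8 = 436.7284, v = 483.0·(-0.34738)/1.27541 + 221.2 = 89.6460
M3: Pc = R·M3+t = (+0.16549, -0.29449, +1.18830); u = 442.0·(+0.16549)/1.18830 + 328.8 = 390.3561, v = 483.0·(-0.29449)/1.18830 + 221.2 = 101.4989

c0=(397.04, 171.60) c1=(441.00, 155.67) c2=(436.73, 89.65) c3=(390.36, 101.50)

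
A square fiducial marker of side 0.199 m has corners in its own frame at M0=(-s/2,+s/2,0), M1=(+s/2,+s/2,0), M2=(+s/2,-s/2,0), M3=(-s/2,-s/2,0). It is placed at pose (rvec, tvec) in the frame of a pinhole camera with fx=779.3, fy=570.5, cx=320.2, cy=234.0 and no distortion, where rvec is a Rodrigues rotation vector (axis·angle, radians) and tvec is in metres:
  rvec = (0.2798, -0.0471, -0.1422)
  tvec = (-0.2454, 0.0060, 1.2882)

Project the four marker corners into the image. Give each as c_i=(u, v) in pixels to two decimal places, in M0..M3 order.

Intrinsics K: fx=779.3, fy=570.5, cx=320.2, cy=234.0
Marker side s = 0.199 m; corners in marker frame (Z=0):
  M0 = (-0.0995, +0.0995, 0)
  M1 = (+0.0995, +0.0995, 0)
  M2 = (+0.0995, -0.0995, 0)
  M3 = (-0.0995, -0.0995, 0)
rvec = (0.2798, -0.0471, -0.1422), |rvec| = θ = 0.31738 rad = 18.184°
Rodrigues: sinθ=0.31207, 1−cosθ=0.04994; R = I + sinθ·[k]× + (1−cosθ)·[k]×²:
    [+0.98887 +0.13329 -0.06604]
    [-0.14636 +0.95116 -0.27181]
    [+0.02659 +0.27845 +0.96008]
t = (-0.2454, 0.0060, 1.2882) m
M0: Pc = R·M0+t = (-0.33053, +0.11520, +1.31326); u = 779.3·(-0.33053)/1.31326 + 320.2 = 124.0603, v = 570.5·(+0.11520)/1.31326 + 234.0 = 284.0459
M1: Pc = R·M1+t = (-0.13374, +0.08608, +1.31855); u = 779.3·(-0.13374)/1.31855 + 320.2 = 241.1532, v = 570.5·(+0.08608)/1.31855 + 234.0 = 271.2433
M2: Pc = R·M2+t = (-0.16027, -0.10320, +1.26314); u = 779.3·(-0.16027)/1.26314 + 320.2 = 221.3210, v = 570.5·(-0.10320)/1.26314 + 234.0 = 187.3882
M3: Pc = R·M3+t = (-0.35706, -0.07408, +1.25785); u = 779.3·(-0.35706)/1.25785 + 320.2 = 98.9865, v = 570.5·(-0.07408)/1.25785 + 234.0 = 200.4020

c0=(124.06, 284.05) c1=(241.15, 271.24) c2=(221.32, 187.39) c3=(98.99, 200.40)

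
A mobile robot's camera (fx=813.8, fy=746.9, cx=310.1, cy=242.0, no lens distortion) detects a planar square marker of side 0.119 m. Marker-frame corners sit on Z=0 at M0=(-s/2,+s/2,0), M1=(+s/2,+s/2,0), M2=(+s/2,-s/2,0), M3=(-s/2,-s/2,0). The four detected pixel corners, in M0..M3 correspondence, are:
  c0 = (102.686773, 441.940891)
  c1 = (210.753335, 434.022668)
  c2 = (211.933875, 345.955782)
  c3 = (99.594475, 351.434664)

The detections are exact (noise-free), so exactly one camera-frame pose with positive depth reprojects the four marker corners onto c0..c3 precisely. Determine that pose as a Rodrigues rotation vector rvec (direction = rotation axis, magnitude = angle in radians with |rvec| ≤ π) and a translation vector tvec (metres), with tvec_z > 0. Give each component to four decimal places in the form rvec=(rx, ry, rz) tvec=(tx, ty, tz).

Intrinsics K: fx=813.8, fy=746.9, cx=310.1, cy=242.0
Marker side s = 0.119 m; corners in marker frame (Z=0):
  M0 = (-0.0595, +0.0595, 0)
  M1 = (+0.0595, +0.0595, 0)
  M2 = (+0.0595, -0.0595, 0)
  M3 = (-0.0595, -0.0595, 0)
Detected image corners:
  c0 = (102.686773, 441.940891) px
  c1 = (210.753335, 434.022668) px
  c2 = (211.933875, 345.955782) px
  c3 = (99.594475, 351.434664) px
Planar DLT: solve 8×8 A·h = b for H (H[2,2]=1):
  H  [+965.39365 +58.32400 +157.08361]
  H  [+43.36583 +877.44335 +394.14753]
  H  [+0.25386 +0.32362 +1.00000]
B = K⁻¹H; ‖b₁‖=1.118990, ‖b₂‖=1.118990; λ = 2/(‖b₁‖+‖b₂‖) = 0.893663, sign → tz>0 ⇒ λ=+0.893663
r₁ = λ·B[:,0] = (+0.97369,-0.02162,+0.22687); r₂ = λ·B[:,1] = (-0.04615,+0.95615,+0.28920)
r₃ = r₁×r₂ = (-0.22317,-0.29207,+0.93000); SVD([r₁ r₂ r₃]) → R = UVᵀ:
  R  [+0.97369 -0.04615 -0.22317]
  R  [-0.02162 +0.95615 -0.29207]
  R  [+0.22687 +0.28920 +0.93000]
t = (-0.16803, +0.18204, +0.89366) m
tr R = 2.859836; θ = arccos((tr R − 1)/2) = 0.376607 rad = 21.578°
axis k = ((R−Rᵀ)₃₂, (R−Rᵀ)₁₃, (R−Rᵀ)₂₁) / (2 sinθ) = (+0.790268, -0.611853, +0.033357)
rvec = θ·k = (+0.297621, -0.230428, +0.012562)

rvec=(0.2976, -0.2304, 0.0126) tvec=(-0.1680, 0.1820, 0.8937)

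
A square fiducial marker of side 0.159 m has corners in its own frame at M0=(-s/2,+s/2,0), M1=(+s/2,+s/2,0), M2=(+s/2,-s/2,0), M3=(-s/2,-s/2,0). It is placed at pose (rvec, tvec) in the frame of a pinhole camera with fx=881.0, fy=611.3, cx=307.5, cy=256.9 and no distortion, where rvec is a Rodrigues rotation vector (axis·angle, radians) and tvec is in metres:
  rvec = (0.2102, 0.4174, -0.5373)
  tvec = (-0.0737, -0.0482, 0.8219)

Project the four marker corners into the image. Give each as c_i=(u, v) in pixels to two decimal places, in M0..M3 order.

Intrinsics K: fx=881.0, fy=611.3, cx=307.5, cy=256.9
Marker side s = 0.159 m; corners in marker frame (Z=0):
  M0 = (-0.0795, +0.0795, 0)
  M1 = (+0.0795, +0.0795, 0)
  M2 = (+0.0795, -0.0795, 0)
  M3 = (-0.0795, -0.0795, 0)
rvec = (0.2102, 0.4174, -0.5373), |rvec| = θ = 0.71211 rad = 40.801°
Rodrigues: sinθ=0.65343, 1−cosθ=0.24301; R = I + sinθ·[k]× + (1−cosθ)·[k]×²:
    [+0.77816 +0.53507 +0.32888]
    [-0.45098 +0.84048 -0.30035]
    [-0.43713 +0.08540 +0.89533]
t = (-0.0737, -0.0482, 0.8219) m
M0: Pc = R·M0+t = (-0.09303, +0.05447, +0.86344); u = 881.0·(-0.09303)/0.86344 + 307.5 = 212.5829, v = 611.3·(+0.05447)/0.86344 + 256.9 = 295.4644
M1: Pc = R·M1+t = (+0.03070, -0.01723, +0.79394); u = 881.0·(+0.03070)/0.79394 + 307.5 = 341.5688, v = 611.3·(-0.01723)/0.79394 + 256.9 = 243.6297
M2: Pc = R·M2+t = (-0.05437, -0.15087, +0.78036); u = 881.0·(-0.05437)/0.78036 + 307.5 = 246.1128, v = 611.3·(-0.15087)/0.78036 + 256.9 = 138.7140
M3: Pc = R·M3+t = (-0.17810, -0.07917, +0.84986); u = 881.0·(-0.17810)/0.84986 + 307.5 = 122.8726, v = 611.3·(-0.07917)/0.84986 + 256.9 = 199.9572

c0=(212.58, 295.46) c1=(341.57, 243.63) c2=(246.11, 138.71) c3=(122.87, 199.96)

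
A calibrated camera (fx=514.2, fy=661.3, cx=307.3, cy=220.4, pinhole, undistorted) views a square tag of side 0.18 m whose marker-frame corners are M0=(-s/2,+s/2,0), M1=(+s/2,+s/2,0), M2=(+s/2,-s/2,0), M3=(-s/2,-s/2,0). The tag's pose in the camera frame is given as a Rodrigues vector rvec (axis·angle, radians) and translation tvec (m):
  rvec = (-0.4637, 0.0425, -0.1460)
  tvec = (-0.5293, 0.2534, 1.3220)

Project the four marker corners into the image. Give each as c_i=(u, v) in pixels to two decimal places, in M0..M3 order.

Intrinsics K: fx=514.2, fy=661.3, cx=307.3, cy=220.4
Marker side s = 0.18 m; corners in marker frame (Z=0):
  M0 = (-0.0900, +0.0900, 0)
  M1 = (+0.0900, +0.0900, 0)
  M2 = (+0.0900, -0.0900, 0)
  M3 = (-0.0900, -0.0900, 0)
rvec = (-0.4637, 0.0425, -0.1460), |rvec| = θ = 0.48800 rad = 27.960°
Rodrigues: sinθ=0.46886, 1−cosθ=0.11673; R = I + sinθ·[k]× + (1−cosθ)·[k]×²:
    [+0.98867 +0.13061 +0.07402]
    [-0.14993 +0.88416 +0.44247]
    [-0.00765 -0.44856 +0.89372]
t = (-0.5293, 0.2534, 1.3220) m
M0: Pc = R·M0+t = (-0.60652, +0.34647, +1.28232); u = 514.2·(-0.60652)/1.28232 + 307.3 = 64.0882, v = 661.3·(+0.34647)/1.28232 + 220.4 = 399.0760
M1: Pc = R·M1+t = (-0.42856, +0.31948, +1.28094); u = 514.2·(-0.42856)/1.28094 + 307.3 = 135.2641, v = 661.3·(+0.31948)/1.28094 + 220.4 = 385.3352
M2: Pc = R·M2+t = (-0.45208, +0.16033, +1.36168); u = 514.2·(-0.45208)/1.36168 + 307.3 = 136.5867, v = 661.3·(+0.16033)/1.36168 + 220.4 = 298.2650
M3: Pc = R·M3+t = (-0.63004, +0.18732, +1.36306); u = 514.2·(-0.63004)/1.36306 + 307.3 = 69.6256, v = 661.3·(+0.18732)/1.36306 + 220.4 = 311.2798

c0=(64.09, 399.08) c1=(135.26, 385.34) c2=(136.59, 298.26) c3=(69.63, 311.28)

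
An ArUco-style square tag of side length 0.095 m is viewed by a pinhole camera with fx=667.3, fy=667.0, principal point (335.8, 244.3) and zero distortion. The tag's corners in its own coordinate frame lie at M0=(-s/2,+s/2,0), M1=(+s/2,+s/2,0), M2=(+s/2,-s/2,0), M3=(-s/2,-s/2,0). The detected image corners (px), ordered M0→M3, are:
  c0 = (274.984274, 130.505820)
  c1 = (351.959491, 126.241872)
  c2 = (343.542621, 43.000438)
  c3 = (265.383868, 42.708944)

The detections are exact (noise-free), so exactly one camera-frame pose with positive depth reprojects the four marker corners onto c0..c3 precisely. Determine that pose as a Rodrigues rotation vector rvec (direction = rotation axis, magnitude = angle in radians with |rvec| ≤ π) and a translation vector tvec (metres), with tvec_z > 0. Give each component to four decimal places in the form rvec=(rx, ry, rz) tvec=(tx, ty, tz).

Intrinsics K: fx=667.3, fy=667.0, cx=335.8, cy=244.3
Marker side s = 0.095 m; corners in marker frame (Z=0):
  M0 = (-0.0475, +0.0475, 0)
  M1 = (+0.0475, +0.0475, 0)
  M2 = (+0.0475, -0.0475, 0)
  M3 = (-0.0475, -0.0475, 0)
Detected image corners:
  c0 = (274.984274, 130.505820) px
  c1 = (351.959491, 126.241872) px
  c2 = (343.542621, 43.000438) px
  c3 = (265.383868, 42.708944) px
Planar DLT: solve 8×8 A·h = b for H (H[2,2]=1):
  H  [+990.39308 +124.08558 +310.02498]
  H  [+27.17861 +907.71397 +85.78114]
  H  [+0.56293 +0.09523 +1.00000]
B = K⁻¹H; ‖b₁‖=1.336571, ‖b₂‖=1.336571; λ = 2/(‖b₁‖+‖b₂‖) = 0.748183, sign → tz>0 ⇒ λ=+0.748183
r₁ = λ·B[:,0] = (+0.89849,-0.12378,+0.42117); r₂ = λ·B[:,1] = (+0.10327,+0.99210,+0.07125)
r₃ = r₁×r₂ = (-0.42666,-0.02053,+0.90418); SVD([r₁ r₂ r₃]) → R = UVᵀ:
  R  [+0.89849 +0.10327 -0.42666]
  R  [-0.12378 +0.99210 -0.02053]
  R  [+0.42117 +0.07125 +0.90418]
t = (-0.02890, -0.17781, +0.74818) m
tr R = 2.794769; θ = arccos((tr R − 1)/2) = 0.456990 rad = 26.184°
axis k = ((R−Rᵀ)₃₂, (R−Rᵀ)₁₃, (R−Rᵀ)₂₁) / (2 sinθ) = (+0.103999, -0.960726, -0.257276)
rvec = θ·k = (+0.047526, -0.439042, -0.117572)

rvec=(0.0475, -0.4390, -0.1176) tvec=(-0.0289, -0.1778, 0.7482)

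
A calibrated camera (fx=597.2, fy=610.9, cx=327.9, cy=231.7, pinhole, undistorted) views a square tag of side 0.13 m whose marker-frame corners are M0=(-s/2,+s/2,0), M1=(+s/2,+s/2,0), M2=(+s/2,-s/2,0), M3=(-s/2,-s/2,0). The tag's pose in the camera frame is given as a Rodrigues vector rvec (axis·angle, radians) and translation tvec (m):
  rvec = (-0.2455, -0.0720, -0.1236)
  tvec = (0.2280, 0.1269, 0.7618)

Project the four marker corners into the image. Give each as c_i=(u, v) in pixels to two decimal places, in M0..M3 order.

c0=(466.70, 394.02) c1=(566.83, 379.65) c2=(544.43, 276.17) c3=(447.98, 288.46)

Intrinsics K: fx=597.2, fy=610.9, cx=327.9, cy=231.7
Marker side s = 0.13 m; corners in marker frame (Z=0):
  M0 = (-0.0650, +0.0650, 0)
  M1 = (+0.0650, +0.0650, 0)
  M2 = (+0.0650, -0.0650, 0)
  M3 = (-0.0650, -0.0650, 0)
rvec = (-0.2455, -0.0720, -0.1236), |rvec| = θ = 0.28413 rad = 16.280°
Rodrigues: sinθ=0.28032, 1−cosθ=0.04009; R = I + sinθ·[k]× + (1−cosθ)·[k]×²:
    [+0.98984 +0.13072 -0.05597]
    [-0.11316 +0.96248 +0.24663]
    [+0.08611 -0.23779 +0.96749]
t = (0.2280, 0.1269, 0.7618) m
M0: Pc = R·M0+t = (+0.17216, +0.19682, +0.74075); u = 597.2·(+0.17216)/0.74075 + 327.9 = 466.6957, v = 610.9·(+0.19682)/0.74075 + 231.7 = 394.0165
M1: Pc = R·M1+t = (+0.30084, +0.18211, +0.75194); u = 597.2·(+0.30084)/0.75194 + 327.9 = 566.8278, v = 610.9·(+0.18211)/0.75194 + 231.7 = 379.6482
M2: Pc = R·M2+t = (+0.28384, +0.05698, +0.78285); u = 597.2·(+0.28384)/0.78285 + 327.9 = 544.4294, v = 610.9·(+0.05698)/0.78285 + 231.7 = 276.1668
M3: Pc = R·M3+t = (+0.15516, +0.07169, +0.77166); u = 597.2·(+0.15516)/0.77166 + 327.9 = 447.9836, v = 610.9·(+0.07169)/0.77166 + 231.7 = 288.4584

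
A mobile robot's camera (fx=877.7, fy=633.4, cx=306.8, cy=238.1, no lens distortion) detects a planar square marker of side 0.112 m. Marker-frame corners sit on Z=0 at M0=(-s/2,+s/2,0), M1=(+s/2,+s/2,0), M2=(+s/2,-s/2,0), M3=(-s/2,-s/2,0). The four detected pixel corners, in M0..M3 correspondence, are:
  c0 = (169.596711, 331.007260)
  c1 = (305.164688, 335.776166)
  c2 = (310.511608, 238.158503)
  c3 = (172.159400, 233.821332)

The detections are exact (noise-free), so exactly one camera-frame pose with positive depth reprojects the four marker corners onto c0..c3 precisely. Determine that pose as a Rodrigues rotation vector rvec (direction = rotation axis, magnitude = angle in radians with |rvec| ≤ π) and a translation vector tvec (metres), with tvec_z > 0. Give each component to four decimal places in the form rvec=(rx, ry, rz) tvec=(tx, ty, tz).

rvec=(0.1284, 0.0371, 0.0411) tvec=(-0.0551, 0.0531, 0.7148)

Intrinsics K: fx=877.7, fy=633.4, cx=306.8, cy=238.1
Marker side s = 0.112 m; corners in marker frame (Z=0):
  M0 = (-0.0560, +0.0560, 0)
  M1 = (+0.0560, +0.0560, 0)
  M2 = (+0.0560, -0.0560, 0)
  M3 = (-0.0560, -0.0560, 0)
Detected image corners:
  c0 = (169.596711, 331.007260) px
  c1 = (305.164688, 335.776166) px
  c2 = (310.511608, 238.158503) px
  c3 = (172.159400, 233.821332) px
Planar DLT: solve 8×8 A·h = b for H (H[2,2]=1):
  H  [+1211.24442 +7.83608 +239.15410]
  H  [+27.00761 +920.93251 +285.17593]
  H  [-0.04800 +0.18012 +1.00000]
B = K⁻¹H; ‖b₁‖=1.398939, ‖b₂‖=1.398939; λ = 2/(‖b₁‖+‖b₂‖) = 0.714827, sign → tz>0 ⇒ λ=+0.714827
r₁ = λ·B[:,0] = (+0.99847,+0.04338,-0.03431); r₂ = λ·B[:,1] = (-0.03862,+0.99092,+0.12876)
r₃ = r₁×r₂ = (+0.03958,-0.12723,+0.99108); SVD([r₁ r₂ r₃]) → R = UVᵀ:
  R  [+0.99847 -0.03862 +0.03958]
  R  [+0.04338 +0.99092 -0.12723]
  R  [-0.03431 +0.12876 +0.99108]
t = (-0.05509, +0.05313, +0.71483) m
tr R = 2.980476; θ = arccos((tr R − 1)/2) = 0.139842 rad = 8.012°
axis k = ((R−Rᵀ)₃₂, (R−Rᵀ)₁₃, (R−Rᵀ)₂₁) / (2 sinθ) = (+0.918270, +0.265058, +0.294150)
rvec = θ·k = (+0.128412, +0.037066, +0.041134)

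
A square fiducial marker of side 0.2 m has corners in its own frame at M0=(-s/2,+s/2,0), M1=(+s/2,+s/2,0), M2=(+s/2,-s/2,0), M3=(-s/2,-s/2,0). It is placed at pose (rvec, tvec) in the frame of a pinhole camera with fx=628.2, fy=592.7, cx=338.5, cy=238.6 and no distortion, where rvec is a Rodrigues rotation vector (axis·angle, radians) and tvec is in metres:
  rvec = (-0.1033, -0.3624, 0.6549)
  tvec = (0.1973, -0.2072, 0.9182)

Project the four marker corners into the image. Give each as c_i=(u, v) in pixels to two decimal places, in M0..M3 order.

c0=(386.53, 109.27) c1=(482.78, 195.81) c2=(551.40, 100.89) c3=(464.01, 12.10)

Intrinsics K: fx=628.2, fy=592.7, cx=338.5, cy=238.6
Marker side s = 0.2 m; corners in marker frame (Z=0):
  M0 = (-0.1000, +0.1000, 0)
  M1 = (+0.1000, +0.1000, 0)
  M2 = (+0.1000, -0.1000, 0)
  M3 = (-0.1000, -0.1000, 0)
rvec = (-0.1033, -0.3624, 0.6549), |rvec| = θ = 0.75558 rad = 43.291°
Rodrigues: sinθ=0.68571, 1−cosθ=0.27212; R = I + sinθ·[k]× + (1−cosθ)·[k]×²:
    [+0.73296 -0.57650 -0.36114]
    [+0.61219 +0.79048 -0.01938]
    [+0.29664 -0.20688 +0.93231]
t = (0.1973, -0.2072, 0.9182) m
M0: Pc = R·M0+t = (+0.06635, -0.18937, +0.86785); u = 628.2·(+0.06635)/0.86785 + 338.5 = 386.5311, v = 592.7·(-0.18937)/0.86785 + 238.6 = 109.2685
M1: Pc = R·M1+t = (+0.21295, -0.06693, +0.92718); u = 628.2·(+0.21295)/0.92718 + 338.5 = 482.7799, v = 592.7·(-0.06693)/0.92718 + 238.6 = 195.8124
M2: Pc = R·M2+t = (+0.32825, -0.22503, +0.96855); u = 628.2·(+0.32825)/0.96855 + 338.5 = 551.3993, v = 592.7·(-0.22503)/0.96855 + 238.6 = 100.8947
M3: Pc = R·M3+t = (+0.18165, -0.34747, +0.90922); u = 628.2·(+0.18165)/0.90922 + 338.5 = 464.0079, v = 592.7·(-0.34747)/0.90922 + 238.6 = 12.0955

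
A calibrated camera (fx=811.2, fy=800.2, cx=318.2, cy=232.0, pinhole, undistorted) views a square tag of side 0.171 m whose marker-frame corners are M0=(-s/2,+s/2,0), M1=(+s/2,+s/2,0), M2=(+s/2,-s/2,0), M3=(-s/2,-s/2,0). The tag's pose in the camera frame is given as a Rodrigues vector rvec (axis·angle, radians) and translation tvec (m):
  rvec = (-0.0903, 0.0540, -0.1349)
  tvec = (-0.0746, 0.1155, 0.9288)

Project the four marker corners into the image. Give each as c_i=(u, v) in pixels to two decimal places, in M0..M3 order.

c0=(188.45, 415.04) c1=(337.02, 396.27) c2=(317.10, 248.68) c3=(171.22, 268.41)

Intrinsics K: fx=811.2, fy=800.2, cx=318.2, cy=232.0
Marker side s = 0.171 m; corners in marker frame (Z=0):
  M0 = (-0.0855, +0.0855, 0)
  M1 = (+0.0855, +0.0855, 0)
  M2 = (+0.0855, -0.0855, 0)
  M3 = (-0.0855, -0.0855, 0)
rvec = (-0.0903, 0.0540, -0.1349), |rvec| = θ = 0.17108 rad = 9.802°
Rodrigues: sinθ=0.17025, 1−cosθ=0.01460; R = I + sinθ·[k]× + (1−cosθ)·[k]×²:
    [+0.98947 +0.13181 +0.05981]
    [-0.13668 +0.98686 +0.08623]
    [-0.04766 -0.09349 +0.99448]
t = (-0.0746, 0.1155, 0.9288) m
M0: Pc = R·M0+t = (-0.14793, +0.21156, +0.92488); u = 811.2·(-0.14793)/0.92488 + 318.2 = 188.4530, v = 800.2·(+0.21156)/0.92488 + 232.0 = 415.0417
M1: Pc = R·M1+t = (+0.02127, +0.18819, +0.91673); u = 811.2·(+0.02127)/0.91673 + 318.2 = 337.0209, v = 800.2·(+0.18819)/0.91673 + 232.0 = 396.2684
M2: Pc = R·M2+t = (-0.00127, +0.01944, +0.93272); u = 811.2·(-0.00127)/0.93272 + 318.2 = 317.0952, v = 800.2·(+0.01944)/0.93272 + 232.0 = 248.6764
M3: Pc = R·M3+t = (-0.17047, +0.04281, +0.94087); u = 811.2·(-0.17047)/0.94087 + 318.2 = 171.2244, v = 800.2·(+0.04281)/0.94087 + 232.0 = 268.4091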